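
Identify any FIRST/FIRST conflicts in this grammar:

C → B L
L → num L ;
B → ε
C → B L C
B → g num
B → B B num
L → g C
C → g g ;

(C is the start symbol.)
Yes. C → B L / C → B L C on { 'g', 'num' }; C → B L / C → g g ';' on { 'g' }; C → B L C / C → g g ';' on { 'g' }; B → g num / B → B B num on { 'g' }

A FIRST/FIRST conflict occurs when two productions N → α and N → β for the same non-terminal have FIRST(α) ∩ FIRST(β) ≠ ∅ (with ε ∈ FIRST of a nullable right-hand side, so two nullable alternatives also conflict).

FIRST sets of the non-terminals at (or reachable through a nullable prefix from) the front of some alternative:
  FIRST(B) = { 'g', 'num', ε }
  FIRST(L) = { 'g', 'num' }

Productions for C:
  C → B L: FIRST = { 'g', 'num' }
  C → B L C: FIRST = { 'g', 'num' }
  C → g g ;: FIRST = { 'g' }
Productions for L:
  L → num L ;: FIRST = { 'num' }
  L → g C: FIRST = { 'g' }
Productions for B:
  B → ε: FIRST = { ε }
  B → g num: FIRST = { 'g' }
  B → B B num: FIRST = { 'g', 'num' }

Conflict for C: C → B L and C → B L C
  Overlap: { 'g', 'num' }
Conflict for C: C → B L and C → g g ;
  Overlap: { 'g' }
Conflict for C: C → B L C and C → g g ;
  Overlap: { 'g' }
Conflict for B: B → g num and B → B B num
  Overlap: { 'g' }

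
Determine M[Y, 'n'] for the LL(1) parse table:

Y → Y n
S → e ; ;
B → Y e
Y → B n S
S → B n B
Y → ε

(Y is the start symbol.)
To find M[Y, 'n'], we find productions for Y where 'n' is in the predict set (PREDICT(N → α) = (FIRST(α) \ {ε}) ∪ (FOLLOW(N) if α ⇒* ε)).

Relevant sets:
  FIRST(Y) = { 'e', 'n', ε }
  FIRST(B) = { 'e', 'n' }
  FOLLOW(Y) = { $, 'e', 'n' }

Y → Y n: PREDICT = { 'e', 'n' }
  'n' is in predict set, so this production goes in M[Y, 'n']
Y → B n S: PREDICT = { 'e', 'n' }
  'n' is in predict set, so this production goes in M[Y, 'n']
Y → ε: PREDICT = { $, 'e', 'n' }
  'n' is in predict set, so this production goes in M[Y, 'n']

M[Y, 'n'] = Y → Y n, Y → B n S, Y → ε  (a multiply-defined cell — the grammar is not LL(1))

Answer: Y → Y n, Y → B n S, Y → ε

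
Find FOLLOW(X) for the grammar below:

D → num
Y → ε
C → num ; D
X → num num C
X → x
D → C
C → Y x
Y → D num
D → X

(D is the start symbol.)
{ $, 'num' }

In D → X: X is at the end, add FOLLOW(D)

The FOLLOW sets referred to above (computed the same way, to a fixed point):
  FOLLOW(D) = { $, 'num' }

Taking the union: FOLLOW(X) = { $, 'num' }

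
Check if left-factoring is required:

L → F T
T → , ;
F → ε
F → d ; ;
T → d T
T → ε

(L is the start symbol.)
No, left-factoring is not needed

Left-factoring is needed when two productions for the same non-terminal
share a common prefix on the right-hand side.

Productions for T:
  T → , ;
  T → d T
  T → ε
Productions for F:
  F → ε
  F → d ; ;

No common prefixes found.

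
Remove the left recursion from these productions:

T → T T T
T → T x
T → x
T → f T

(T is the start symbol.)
T → x T'
T → f T T'
T' → T T T'
T' → x T'
T' → ε

T is directly left-recursive. The standard transformation for
  A → A α₁ | ... | A α_m | β₁ | ... | β_n
is
  A  → β₁ A' | ... | β_n A'
  A' → α₁ A' | ... | α_m A' | ε

T → x becomes T → x T'
T → f T becomes T → f T T'
T → T T T becomes T' → T T T'
T → T x becomes T' → x T'
Add T' → ε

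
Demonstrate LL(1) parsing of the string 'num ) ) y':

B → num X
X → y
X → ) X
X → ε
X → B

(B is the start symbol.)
LL(1) parsing maintains a stack (initially the start symbol over $) and the input. At each step: if the stack top is a terminal, match it against the current input token; if it is a non-terminal N, replace it with the RHS of M[N, lookahead] (the unique production whose predict set contains the lookahead).

Stack is shown with the top on the left.

Stack    Input        Action
----------------------------
B $      num ) ) y $  output B → num X
num X $  num ) ) y $  match 'num'
X $      ) ) y $      output X → ) X
) X $    ) ) y $      match ')'
X $      ) y $        output X → ) X
) X $    ) y $        match ')'
X $      y $          output X → y
y $      y $          match 'y'
$        $            accept

The string is accepted.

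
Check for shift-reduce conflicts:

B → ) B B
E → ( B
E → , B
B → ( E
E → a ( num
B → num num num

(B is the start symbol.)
No shift-reduce conflicts

A shift-reduce conflict occurs when an LR(0) state has both:
  - a complete (reduce) item [A → α .] (dot at the end), and
  - a shift item [B → β . c γ] (dot before a terminal).

Augment with B' → B and build the canonical LR(0) collection (I0 = CLOSURE({[B' → . B]}), then GOTO on every symbol after a dot until no new states appear). It has 17 states:
  I0: { [B → . ( E], [B → . ) B B], [B → . num num num], [B' → . B] }  — shift
  I1: { [B → ( . E], [E → . ( B], [E → . , B], [E → . a ( num] }  — shift
  I2: { [B → ) . B B], [B → . ( E], [B → . ) B B], [B → . num num num] }  — shift
  I3: { [B' → B .] }  — accept
  I4: { [B → num . num num] }  — shift
  I5: { [B → num num . num] }  — shift
  I6: { [B → num num num .] }  — reduce
  I7: { [B → ) B . B], [B → . ( E], [B → . ) B B], [B → . num num num] }  — shift
  I8: { [B → ) B B .] }  — reduce
  I9: { [B → . ( E], [B → . ) B B], [B → . num num num], [E → ( . B] }  — shift
  I10: { [B → . ( E], [B → . ) B B], [B → . num num num], [E → , . B] }  — shift
  I11: { [B → ( E .] }  — reduce
  I12: { [E → a . ( num] }  — shift
  I13: { [E → a ( . num] }  — shift
  I14: { [E → a ( num .] }  — reduce
  I15: { [E → , B .] }  — reduce
  I16: { [E → ( B .] }  — reduce

No state contains both a complete item and a shift item.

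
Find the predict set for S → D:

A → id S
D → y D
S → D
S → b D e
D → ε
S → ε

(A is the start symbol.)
{ $, 'y' }

PREDICT(S → D) = (FIRST(RHS) \ {ε}) ∪ (FOLLOW(S) if ε ∈ FIRST(RHS), i.e. RHS ⇒* ε)
FIRST(D) = { 'y', ε }
FIRST(D) = { 'y', ε }
ε ∈ FIRST(D) (the right-hand side is nullable), so add FOLLOW(S) = { $ }
PREDICT(S → D) = { $, 'y' }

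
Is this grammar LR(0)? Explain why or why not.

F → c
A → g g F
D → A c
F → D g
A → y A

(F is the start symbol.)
Augment with F' → F and build the canonical LR(0) collection (I0 = CLOSURE({[F' → . F]}), then GOTO on every symbol after a dot until no new states appear). It has 12 states:
  I0: { [A → . g g F], [A → . y A], [D → . A c], [F → . D g], [F → . c], [F' → . F] }  — shift
  I1: { [D → A . c] }  — shift
  I2: { [F → D . g] }  — shift
  I3: { [F' → F .] }  — accept
  I4: { [F → c .] }  — reduce
  I5: { [A → g . g F] }  — shift
  I6: { [A → . g g F], [A → . y A], [A → y . A] }  — shift
  I7: { [A → y A .] }  — reduce
  I8: { [A → . g g F], [A → . y A], [A → g g . F], [D → . A c], [F → . D g], [F → . c] }  — shift
  I9: { [A → g g F .] }  — reduce
  I10: { [F → D g .] }  — reduce
  I11: { [D → A c .] }  — reduce

Every state is either a pure shift/goto state or contains exactly one complete item and nothing to shift — no conflicts. The grammar is LR(0).

Answer: Yes, the grammar is LR(0)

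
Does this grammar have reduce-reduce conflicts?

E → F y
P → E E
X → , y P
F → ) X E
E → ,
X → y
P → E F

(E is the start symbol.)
A reduce-reduce conflict occurs when an LR(0) state has two complete items [A → α .] and [B → β .] — both call for a reduction, and with no lookahead the parser cannot choose between them.

Augment with E' → E and build the canonical LR(0) collection (I0 = CLOSURE({[E' → . E]}), then GOTO on every symbol after a dot until no new states appear). It has 15 states:
  I0: { [E → . ,], [E → . F y], [E' → . E], [F → . ) X E] }  — shift
  I1: { [F → ) . X E], [X → . , y P], [X → . y] }  — shift
  I2: { [E → , .] }  — reduce
  I3: { [E' → E .] }  — accept
  I4: { [E → F . y] }  — shift
  I5: { [E → F y .] }  — reduce
  I6: { [X → , . y P] }  — shift
  I7: { [E → . ,], [E → . F y], [F → ) X . E], [F → . ) X E] }  — shift
  I8: { [X → y .] }  — reduce
  I9: { [F → ) X E .] }  — reduce
  I10: { [E → . ,], [E → . F y], [F → . ) X E], [P → . E E], [P → . E F], [X → , y . P] }  — shift
  I11: { [E → . ,], [E → . F y], [F → . ) X E], [P → E . E], [P → E . F] }  — shift
  I12: { [X → , y P .] }  — reduce
  I13: { [P → E E .] }  — reduce
  I14: { [E → F . y], [P → E F .] }  — shift, reduce

No state contains more than one complete item.

Answer: No reduce-reduce conflicts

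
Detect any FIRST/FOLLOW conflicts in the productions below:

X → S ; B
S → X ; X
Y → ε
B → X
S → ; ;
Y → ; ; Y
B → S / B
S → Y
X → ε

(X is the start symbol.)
Yes. X → S ';' B with FOLLOW(X) on { ';' }; S → X ';' X with FOLLOW(S) on { ';' }; S → ';' ';' with FOLLOW(S) on { ';' }; Y → ';' ';' Y with FOLLOW(Y) on { ';' }; B → S '/' B with FOLLOW(B) on { '/', ';' }

A FIRST/FOLLOW conflict occurs when a non-terminal N has a nullable alternative N → β (β ⇒* ε) and another alternative N → α with FIRST(α) ∩ FOLLOW(N) ≠ ∅: on such a lookahead the parser cannot decide between expanding α and letting N vanish via β.

Nullable non-terminals: B, S, X, Y.
FIRST sets used below: FIRST(X) = { ';', ε }, FIRST(S) = { ';', ε }, FIRST(Y) = { ';', ε }

B: nullable alternative(s) B → X; FOLLOW(B) = { $, '/', ';' }
  B → X: FIRST \ {ε} = { ';' } — this is the only nullable alternative, skip
  B → S / B: FIRST \ {ε} = { '/', ';' } — overlaps FOLLOW(B) on { '/', ';' }: CONFLICT

S: nullable alternative(s) S → Y; FOLLOW(S) = { '/', ';' }
  S → X ; X: FIRST \ {ε} = { ';' } — overlaps FOLLOW(S) on { ';' }: CONFLICT
  S → ; ;: FIRST \ {ε} = { ';' } — overlaps FOLLOW(S) on { ';' }: CONFLICT
  S → Y: FIRST \ {ε} = { ';' } — this is the only nullable alternative, skip

X: nullable alternative(s) X → ε; FOLLOW(X) = { $, '/', ';' }
  X → S ; B: FIRST \ {ε} = { ';' } — overlaps FOLLOW(X) on { ';' }: CONFLICT
  X → ε: FIRST \ {ε} = { } — this is the only nullable alternative, skip

Y: nullable alternative(s) Y → ε; FOLLOW(Y) = { '/', ';' }
  Y → ε: FIRST \ {ε} = { } — this is the only nullable alternative, skip
  Y → ; ; Y: FIRST \ {ε} = { ';' } — overlaps FOLLOW(Y) on { ';' }: CONFLICT

So the grammar has 5 FIRST/FOLLOW conflicts (marked CONFLICT above).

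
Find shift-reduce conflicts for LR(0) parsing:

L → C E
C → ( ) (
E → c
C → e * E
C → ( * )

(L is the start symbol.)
No shift-reduce conflicts

A shift-reduce conflict occurs when an LR(0) state has both:
  - a complete (reduce) item [A → α .] (dot at the end), and
  - a shift item [B → β . c γ] (dot before a terminal).

Augment with L' → L and build the canonical LR(0) collection (I0 = CLOSURE({[L' → . L]}), then GOTO on every symbol after a dot until no new states appear). It has 13 states:
  I0: { [C → . ( ) (], [C → . ( * )], [C → . e * E], [L → . C E], [L' → . L] }  — shift
  I1: { [C → ( . ) (], [C → ( . * )] }  — shift
  I2: { [E → . c], [L → C . E] }  — shift
  I3: { [L' → L .] }  — accept
  I4: { [C → e . * E] }  — shift
  I5: { [C → e * . E], [E → . c] }  — shift
  I6: { [C → e * E .] }  — reduce
  I7: { [E → c .] }  — reduce
  I8: { [L → C E .] }  — reduce
  I9: { [C → ( ) . (] }  — shift
  I10: { [C → ( * . )] }  — shift
  I11: { [C → ( * ) .] }  — reduce
  I12: { [C → ( ) ( .] }  — reduce

No state contains both a complete item and a shift item.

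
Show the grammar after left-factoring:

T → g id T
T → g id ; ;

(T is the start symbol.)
Left-factoring transforms A → αβ₁ | αβ₂ into A → αA' and A' → β₁ | β₂
(α is the longest common prefix among the alternatives). Repeat until
no nonterminal has two alternatives with a common prefix.

Round 1: T has alternatives sharing prefix 'g id'. Introduce T': T → g id T'
  Add: T' → T
  Add: T' → ; ;

No remaining common prefixes — done.

Resulting grammar:
T → g id T'
T' → T
T' → ; ;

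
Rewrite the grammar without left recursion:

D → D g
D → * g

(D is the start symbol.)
D → * g D'
D' → g D'
D' → ε

D is directly left-recursive. The standard transformation for
  A → A α₁ | ... | A α_m | β₁ | ... | β_n
is
  A  → β₁ A' | ... | β_n A'
  A' → α₁ A' | ... | α_m A' | ε

D → * g becomes D → * g D'
D → D g becomes D' → g D'
Add D' → ε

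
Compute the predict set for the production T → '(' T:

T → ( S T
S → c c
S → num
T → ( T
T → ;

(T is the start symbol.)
PREDICT(T → '(' T) = (FIRST(RHS) \ {ε}) ∪ (FOLLOW(T) if ε ∈ FIRST(RHS), i.e. RHS ⇒* ε)
FIRST('(' T) = { '(' }
ε ∉ FIRST('(' T), so FOLLOW(T) is not added.
PREDICT(T → '(' T) = { '(' }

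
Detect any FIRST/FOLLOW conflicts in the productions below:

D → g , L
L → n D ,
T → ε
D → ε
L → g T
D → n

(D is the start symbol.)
No FIRST/FOLLOW conflicts.

A FIRST/FOLLOW conflict occurs when a non-terminal N has a nullable alternative N → β (β ⇒* ε) and another alternative N → α with FIRST(α) ∩ FOLLOW(N) ≠ ∅: on such a lookahead the parser cannot decide between expanding α and letting N vanish via β.

Nullable non-terminals: D, T.

D: nullable alternative(s) D → ε; FOLLOW(D) = { $, ',' }
  D → g , L: FIRST \ {ε} = { 'g' } — disjoint from FOLLOW(D)
  D → ε: FIRST \ {ε} = { } — this is the only nullable alternative, skip
  D → n: FIRST \ {ε} = { 'n' } — disjoint from FOLLOW(D)
T has a nullable alternative but only one production, so nothing to check.

L has no nullable alternative, so no FIRST/FOLLOW check is needed there.

No FIRST/FOLLOW conflicts found.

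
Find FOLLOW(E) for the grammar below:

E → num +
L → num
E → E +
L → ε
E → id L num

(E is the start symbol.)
To compute FOLLOW(E), find every occurrence of E on a right-hand side N → α E β: add FIRST(β) \ {ε}, and if β is empty or nullable also add FOLLOW(N). Iterate to a fixed point.

E is the start symbol, so $ ∈ FOLLOW(E).
In E → E +: E is followed by '+', add FIRST('+') \ {ε} = { '+' }

Taking the union: FOLLOW(E) = { $, '+' }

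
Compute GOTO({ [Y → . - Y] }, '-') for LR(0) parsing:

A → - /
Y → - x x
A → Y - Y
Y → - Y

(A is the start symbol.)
GOTO(I, '-') = CLOSURE({ [A → αX.β] : [A → α.Xβ] ∈ I, X = '-' })

Items with dot before '-', with the dot advanced:
  [Y → . - Y] → [Y → - . Y]
Closure of the advanced items:
  [Y → - . Y] has the dot before Y: add [Y → . - x x], [Y → . - Y]

GOTO = { [Y → - . Y], [Y → . - Y], [Y → . - x x] }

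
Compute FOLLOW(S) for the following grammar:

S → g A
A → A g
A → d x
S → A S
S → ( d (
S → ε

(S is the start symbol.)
To compute FOLLOW(S), find every occurrence of S on a right-hand side N → α S β: add FIRST(β) \ {ε}, and if β is empty or nullable also add FOLLOW(N). Iterate to a fixed point.

S is the start symbol, so $ ∈ FOLLOW(S).
In S → A S: S is at the end; this adds FOLLOW(S) to itself — nothing new

Taking the union: FOLLOW(S) = { $ }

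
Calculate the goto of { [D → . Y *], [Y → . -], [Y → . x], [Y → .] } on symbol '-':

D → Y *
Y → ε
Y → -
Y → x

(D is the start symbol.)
{ [Y → - .] }

GOTO(I, '-') = CLOSURE({ [A → αX.β] : [A → α.Xβ] ∈ I, X = '-' })

Items with dot before '-', with the dot advanced:
  [Y → . -] → [Y → - .]
Closure adds nothing (no advanced item has the dot before a non-terminal).

GOTO = { [Y → - .] }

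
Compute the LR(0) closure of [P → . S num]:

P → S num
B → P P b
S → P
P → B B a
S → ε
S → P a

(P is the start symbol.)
To compute CLOSURE, for each item [A → α.Bβ] where B is a non-terminal, add [B → .γ] for all productions B → γ; repeat for the newly added items until nothing changes.

Start with: [P → . S num]
  [P → . S num] has the dot before S: add [S → . P], [S → .], [S → . P a]
  [S → . P] has the dot before P: add [P → . B B a]
  [P → . B B a] has the dot before B: add [B → . P P b]
No further items can be added.

CLOSURE = { [B → . P P b], [P → . B B a], [P → . S num], [S → . P a], [S → . P], [S → .] }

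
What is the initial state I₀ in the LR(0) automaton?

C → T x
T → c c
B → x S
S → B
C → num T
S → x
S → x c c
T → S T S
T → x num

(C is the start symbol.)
First, augment the grammar with C' → C
I₀ = CLOSURE({ [C' → . C] }):
  [C' → . C] has the dot before C: add [C → . T x], [C → . num T]
  [C → . T x] has the dot before T: add [T → . c c], [T → . S T S], [T → . x num]
  [T → . S T S] has the dot before S: add [S → . B], [S → . x], [S → . x c c]
  [S → . B] has the dot before B: add [B → . x S]
No further items can be added.

I₀ = { [B → . x S], [C → . T x], [C → . num T], [C' → . C], [S → . B], [S → . x c c], [S → . x], [T → . S T S], [T → . c c], [T → . x num] }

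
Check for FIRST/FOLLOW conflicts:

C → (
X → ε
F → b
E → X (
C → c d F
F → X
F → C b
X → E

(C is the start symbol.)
A FIRST/FOLLOW conflict occurs when a non-terminal N has a nullable alternative N → β (β ⇒* ε) and another alternative N → α with FIRST(α) ∩ FOLLOW(N) ≠ ∅: on such a lookahead the parser cannot decide between expanding α and letting N vanish via β.

Nullable non-terminals: F, X.
FIRST sets used below: FIRST(X) = { '(', ε }, FIRST(C) = { '(', 'c' }, FIRST(E) = { '(' }

F: nullable alternative(s) F → X; FOLLOW(F) = { $, 'b' }
  F → b: FIRST \ {ε} = { 'b' } — overlaps FOLLOW(F) on { 'b' }: CONFLICT
  F → X: FIRST \ {ε} = { '(' } — this is the only nullable alternative, skip
  F → C b: FIRST \ {ε} = { '(', 'c' } — disjoint from FOLLOW(F)

X: nullable alternative(s) X → ε; FOLLOW(X) = { $, '(', 'b' }
  X → ε: FIRST \ {ε} = { } — this is the only nullable alternative, skip
  X → E: FIRST \ {ε} = { '(' } — overlaps FOLLOW(X) on { '(' }: CONFLICT

C, E have no nullable alternative, so no FIRST/FOLLOW check is needed there.

So the grammar has 2 FIRST/FOLLOW conflicts (marked CONFLICT above).

Answer: Yes. X → E with FOLLOW(X) on { '(' }; F → b with FOLLOW(F) on { 'b' }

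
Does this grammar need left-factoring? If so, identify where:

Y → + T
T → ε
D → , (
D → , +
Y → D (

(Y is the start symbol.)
Left-factoring is needed when two productions for the same non-terminal
share a common prefix on the right-hand side.

Productions for Y:
  Y → + T
  Y → D (
Productions for D:
  D → , (
  D → , +

Found common prefix ',' in productions for D

Answer: Yes, D has productions with common prefix ','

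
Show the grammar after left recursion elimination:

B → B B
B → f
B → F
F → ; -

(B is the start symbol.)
B is directly left-recursive. The standard transformation for
  A → A α₁ | ... | A α_m | β₁ | ... | β_n
is
  A  → β₁ A' | ... | β_n A'
  A' → α₁ A' | ... | α_m A' | ε

B → f becomes B → f B'
B → F becomes B → F B'
B → B B becomes B' → B B'
Add B' → ε

Productions for other non-terminals are unchanged:
  F → ; -

Resulting grammar:
B → f B'
B → F B'
B' → B B'
B' → ε
F → ; -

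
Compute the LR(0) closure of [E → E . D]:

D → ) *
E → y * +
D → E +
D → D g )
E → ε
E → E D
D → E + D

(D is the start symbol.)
To compute CLOSURE, for each item [A → α.Bβ] where B is a non-terminal, add [B → .γ] for all productions B → γ; repeat for the newly added items until nothing changes.

Start with: [E → E . D]
  [E → E . D] has the dot before D: add [D → . ) *], [D → . E +], [D → . D g )], [D → . E + D]
  [D → . E +] has the dot before E: add [E → . y * +], [E → .], [E → . E D]
No further items can be added.

CLOSURE = { [D → . ) *], [D → . D g )], [D → . E + D], [D → . E +], [E → . E D], [E → . y * +], [E → .], [E → E . D] }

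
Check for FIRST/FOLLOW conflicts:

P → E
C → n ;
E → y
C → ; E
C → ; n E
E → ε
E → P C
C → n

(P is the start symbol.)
Yes. E → P C with FOLLOW(E) on { ';', 'n' }

A FIRST/FOLLOW conflict occurs when a non-terminal N has a nullable alternative N → β (β ⇒* ε) and another alternative N → α with FIRST(α) ∩ FOLLOW(N) ≠ ∅: on such a lookahead the parser cannot decide between expanding α and letting N vanish via β.

Nullable non-terminals: E, P.
FIRST sets used below: FIRST(P) = { ';', 'n', 'y', ε }, FIRST(C) = { ';', 'n' }

E: nullable alternative(s) E → ε; FOLLOW(E) = { $, ';', 'n' }
  E → y: FIRST \ {ε} = { 'y' } — disjoint from FOLLOW(E)
  E → ε: FIRST \ {ε} = { } — this is the only nullable alternative, skip
  E → P C: FIRST \ {ε} = { ';', 'n', 'y' } — overlaps FOLLOW(E) on { ';', 'n' }: CONFLICT
P has a nullable alternative but only one production, so nothing to check.

C has no nullable alternative, so no FIRST/FOLLOW check is needed there.

So the grammar has 1 FIRST/FOLLOW conflict (marked CONFLICT above).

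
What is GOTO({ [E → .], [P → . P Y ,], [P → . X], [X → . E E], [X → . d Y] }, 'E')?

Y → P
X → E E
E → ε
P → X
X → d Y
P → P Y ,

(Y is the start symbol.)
GOTO(I, 'E') = CLOSURE({ [A → αX.β] : [A → α.Xβ] ∈ I, X = 'E' })

Items with dot before 'E', with the dot advanced:
  [X → . E E] → [X → E . E]
Closure of the advanced items:
  [X → E . E] has the dot before E: add [E → .]

GOTO = { [E → .], [X → E . E] }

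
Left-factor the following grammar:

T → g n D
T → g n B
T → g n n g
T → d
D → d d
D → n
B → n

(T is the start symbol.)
T → g n T'
T' → D
T' → B
T' → n g
T → d
D → d d
D → n
B → n

Left-factoring transforms A → αβ₁ | αβ₂ into A → αA' and A' → β₁ | β₂
(α is the longest common prefix among the alternatives). Repeat until
no nonterminal has two alternatives with a common prefix.

Round 1: T has alternatives sharing prefix 'g n'. Introduce T': T → g n T'
  Add: T' → D
  Add: T' → B
  Add: T' → n g

No remaining common prefixes — done.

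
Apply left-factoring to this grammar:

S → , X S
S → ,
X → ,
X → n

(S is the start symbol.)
S → , S'
S' → X S
S' → ε
X → ,
X → n

Left-factoring transforms A → αβ₁ | αβ₂ into A → αA' and A' → β₁ | β₂
(α is the longest common prefix among the alternatives). Repeat until
no nonterminal has two alternatives with a common prefix.

Round 1: S has alternatives sharing prefix ','. Introduce S': S → , S'
  Add: S' → X S
  Add: S' → ε

No remaining common prefixes — done.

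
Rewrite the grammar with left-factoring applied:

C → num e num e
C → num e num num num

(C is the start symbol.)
C → num e num C'
C' → e
C' → num num

Left-factoring transforms A → αβ₁ | αβ₂ into A → αA' and A' → β₁ | β₂
(α is the longest common prefix among the alternatives). Repeat until
no nonterminal has two alternatives with a common prefix.

Round 1: C has alternatives sharing prefix 'num e num'. Introduce C': C → num e num C'
  Add: C' → e
  Add: C' → num num

No remaining common prefixes — done.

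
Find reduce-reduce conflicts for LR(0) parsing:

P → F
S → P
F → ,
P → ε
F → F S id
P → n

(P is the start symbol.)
A reduce-reduce conflict occurs when an LR(0) state has two complete items [A → α .] and [B → β .] — both call for a reduction, and with no lookahead the parser cannot choose between them.

Augment with P' → P and build the canonical LR(0) collection (I0 = CLOSURE({[P' → . P]}), then GOTO on every symbol after a dot until no new states appear). It has 8 states:
  I0: { [F → . ,], [F → . F S id], [P → . F], [P → . n], [P → .], [P' → . P] }  — shift, reduce
  I1: { [F → , .] }  — reduce
  I2: { [F → . ,], [F → . F S id], [F → F . S id], [P → . F], [P → . n], [P → .], [P → F .], [S → . P] }  — shift, 2 reduces
  I3: { [P' → P .] }  — accept
  I4: { [P → n .] }  — reduce
  I5: { [S → P .] }  — reduce
  I6: { [F → F S . id] }  — shift
  I7: { [F → F S id .] }  — reduce

I2 contains complete items [P → .], [P → F .] — reduce-reduce conflict.

Answer: Yes — I2: [P → .] vs [P → F .]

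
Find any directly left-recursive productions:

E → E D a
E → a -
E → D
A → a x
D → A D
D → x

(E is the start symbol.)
Yes, E is left-recursive

Direct left recursion occurs when N → N α for some non-terminal N (the right-hand side begins with the left-hand side itself).

E → E D a: LEFT RECURSIVE (starts with E)
E → a -: starts with a
E → D: starts with D
A → a x: starts with a
D → A D: starts with A
D → x: starts with x

The grammar has direct left recursion on: E.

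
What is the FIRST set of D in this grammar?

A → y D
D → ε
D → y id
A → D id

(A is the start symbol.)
{ 'y', ε }

To compute FIRST(D), examine every production with D on the left-hand side, reading each right-hand side left to right until a non-nullable symbol is reached.

From D → ε:
  - ε-production, so ε ∈ FIRST(D)
From D → y id:
  - y is a terminal: add 'y' and stop

Collecting: FIRST(D) = { 'y', ε }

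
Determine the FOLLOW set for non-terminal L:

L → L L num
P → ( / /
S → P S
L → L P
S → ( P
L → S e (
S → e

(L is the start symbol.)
{ $, '(', 'e', 'num' }

L is the start symbol, so $ ∈ FOLLOW(L).
In L → L L num: L is followed by L num, add FIRST(L num) \ {ε} = { '(', 'e' }
In L → L L num: L is followed by num, add FIRST(num) \ {ε} = { 'num' }
In L → L P: L is followed by P, add FIRST(P) \ {ε} = { '(' }

Taking the union: FOLLOW(L) = { $, '(', 'e', 'num' }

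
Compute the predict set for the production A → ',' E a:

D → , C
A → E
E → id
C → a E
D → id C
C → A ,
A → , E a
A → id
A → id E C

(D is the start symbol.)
{ ',' }

PREDICT(A → ',' E a) = (FIRST(RHS) \ {ε}) ∪ (FOLLOW(A) if ε ∈ FIRST(RHS), i.e. RHS ⇒* ε)
FIRST(',' E a) = { ',' }
ε ∉ FIRST(',' E a), so FOLLOW(A) is not added.
PREDICT(A → ',' E a) = { ',' }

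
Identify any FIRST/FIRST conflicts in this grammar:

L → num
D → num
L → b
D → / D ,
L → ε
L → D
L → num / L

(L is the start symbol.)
Yes. L → num / L → D on { 'num' }; L → num / L → num '/' L on { 'num' }; L → D / L → num '/' L on { 'num' }

FIRST sets of the non-terminals at (or reachable through a nullable prefix from) the front of some alternative:
  FIRST(D) = { '/', 'num' }

Productions for L:
  L → num: FIRST = { 'num' }
  L → b: FIRST = { 'b' }
  L → ε: FIRST = { ε }
  L → D: FIRST = { '/', 'num' }
  L → num / L: FIRST = { 'num' }
Productions for D:
  D → num: FIRST = { 'num' }
  D → / D ,: FIRST = { '/' }

Conflict for L: L → num and L → D
  Overlap: { 'num' }
Conflict for L: L → num and L → num / L
  Overlap: { 'num' }
Conflict for L: L → D and L → num / L
  Overlap: { 'num' }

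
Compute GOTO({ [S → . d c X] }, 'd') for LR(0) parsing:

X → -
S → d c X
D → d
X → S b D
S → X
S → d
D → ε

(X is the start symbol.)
{ [S → d . c X] }

GOTO(I, 'd') = CLOSURE({ [A → αX.β] : [A → α.Xβ] ∈ I, X = 'd' })

Items with dot before 'd', with the dot advanced:
  [S → . d c X] → [S → d . c X]
Closure adds nothing (no advanced item has the dot before a non-terminal).

GOTO = { [S → d . c X] }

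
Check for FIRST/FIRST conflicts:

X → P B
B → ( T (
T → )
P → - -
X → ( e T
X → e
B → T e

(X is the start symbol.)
A FIRST/FIRST conflict occurs when two productions N → α and N → β for the same non-terminal have FIRST(α) ∩ FIRST(β) ≠ ∅ (with ε ∈ FIRST of a nullable right-hand side, so two nullable alternatives also conflict).

FIRST sets of the non-terminals at (or reachable through a nullable prefix from) the front of some alternative:
  FIRST(P) = { '-' }
  FIRST(T) = { ')' }

Productions for X:
  X → P B: FIRST = { '-' }
  X → ( e T: FIRST = { '(' }
  X → e: FIRST = { 'e' }
Productions for B:
  B → ( T (: FIRST = { '(' }
  B → T e: FIRST = { ')' }
T, P have only one production, so no FIRST/FIRST conflict is possible there.

All alternatives of each non-terminal have pairwise disjoint FIRST sets.

Answer: No FIRST/FIRST conflicts.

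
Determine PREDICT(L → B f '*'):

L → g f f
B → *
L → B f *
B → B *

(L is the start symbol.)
PREDICT(L → B f '*') = (FIRST(RHS) \ {ε}) ∪ (FOLLOW(L) if ε ∈ FIRST(RHS), i.e. RHS ⇒* ε)
FIRST(B) = { '*' }
FIRST(B f '*') = { '*' }
ε ∉ FIRST(B f '*'), so FOLLOW(L) is not added.
PREDICT(L → B f '*') = { '*' }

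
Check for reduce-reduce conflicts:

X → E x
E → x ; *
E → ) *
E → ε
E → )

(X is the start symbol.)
Augment with X' → X and build the canonical LR(0) collection (I0 = CLOSURE({[X' → . X]}), then GOTO on every symbol after a dot until no new states appear). It has 9 states:
  I0: { [E → . ) *], [E → . )], [E → . x ; *], [E → .], [X → . E x], [X' → . X] }  — shift, reduce
  I1: { [E → ) . *], [E → ) .] }  — shift, reduce
  I2: { [X → E . x] }  — shift
  I3: { [X' → X .] }  — accept
  I4: { [E → x . ; *] }  — shift
  I5: { [E → x ; . *] }  — shift
  I6: { [E → x ; * .] }  — reduce
  I7: { [X → E x .] }  — reduce
  I8: { [E → ) * .] }  — reduce

No state contains more than one complete item.

Answer: No reduce-reduce conflicts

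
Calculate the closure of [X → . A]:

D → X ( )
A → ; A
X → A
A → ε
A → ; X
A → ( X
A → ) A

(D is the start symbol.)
{ [A → . ( X], [A → . ) A], [A → . ; A], [A → . ; X], [A → .], [X → . A] }

Start with: [X → . A]
  [X → . A] has the dot before A: add [A → . ; A], [A → .], [A → . ; X], [A → . ( X], [A → . ) A]
No further items can be added.

CLOSURE = { [A → . ( X], [A → . ) A], [A → . ; A], [A → . ; X], [A → .], [X → . A] }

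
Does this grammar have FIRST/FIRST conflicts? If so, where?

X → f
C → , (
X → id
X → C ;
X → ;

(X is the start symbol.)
A FIRST/FIRST conflict occurs when two productions N → α and N → β for the same non-terminal have FIRST(α) ∩ FIRST(β) ≠ ∅ (with ε ∈ FIRST of a nullable right-hand side, so two nullable alternatives also conflict).

FIRST sets of the non-terminals at (or reachable through a nullable prefix from) the front of some alternative:
  FIRST(C) = { ',' }

Productions for X:
  X → f: FIRST = { 'f' }
  X → id: FIRST = { 'id' }
  X → C ;: FIRST = { ',' }
  X → ;: FIRST = { ';' }
C has only one production, so no FIRST/FIRST conflict is possible there.

All alternatives of each non-terminal have pairwise disjoint FIRST sets.

Answer: No FIRST/FIRST conflicts.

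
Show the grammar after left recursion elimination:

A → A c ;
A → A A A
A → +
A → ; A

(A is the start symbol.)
A → + A'
A → ; A A'
A' → c ; A'
A' → A A A'
A' → ε

A is directly left-recursive. The standard transformation for
  A → A α₁ | ... | A α_m | β₁ | ... | β_n
is
  A  → β₁ A' | ... | β_n A'
  A' → α₁ A' | ... | α_m A' | ε

A → + becomes A → + A'
A → ; A becomes A → ; A A'
A → A c ; becomes A' → c ; A'
A → A A A becomes A' → A A A'
Add A' → ε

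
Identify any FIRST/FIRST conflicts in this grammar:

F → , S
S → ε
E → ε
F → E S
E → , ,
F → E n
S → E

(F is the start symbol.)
FIRST sets of the non-terminals at (or reachable through a nullable prefix from) the front of some alternative:
  FIRST(E) = { ',', ε }
  FIRST(S) = { ',', ε }

Productions for F:
  F → , S: FIRST = { ',' }
  F → E S: FIRST = { ',', ε }
  F → E n: FIRST = { ',', 'n' }
Productions for S:
  S → ε: FIRST = { ε }
  S → E: FIRST = { ',', ε }
Productions for E:
  E → ε: FIRST = { ε }
  E → , ,: FIRST = { ',' }

Conflict for F: F → , S and F → E S
  Overlap: { ',' }
Conflict for F: F → , S and F → E n
  Overlap: { ',' }
Conflict for F: F → E S and F → E n
  Overlap: { ',' }
Conflict for S: S → ε and S → E
  Overlap: { ε }

Answer: Yes. F → ',' S / F → E S on { ',' }; F → ',' S / F → E n on { ',' }; F → E S / F → E n on { ',' }; S → ε / S → E on { ε }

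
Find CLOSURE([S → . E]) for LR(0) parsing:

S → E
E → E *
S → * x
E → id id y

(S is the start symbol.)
{ [E → . E *], [E → . id id y], [S → . E] }

To compute CLOSURE, for each item [A → α.Bβ] where B is a non-terminal, add [B → .γ] for all productions B → γ; repeat for the newly added items until nothing changes.

Start with: [S → . E]
  [S → . E] has the dot before E: add [E → . E *], [E → . id id y]
No further items can be added.

CLOSURE = { [E → . E *], [E → . id id y], [S → . E] }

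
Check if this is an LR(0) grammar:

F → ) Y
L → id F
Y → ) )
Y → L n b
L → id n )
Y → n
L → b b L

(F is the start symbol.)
Yes, the grammar is LR(0)

Augment with F' → F and build the canonical LR(0) collection (I0 = CLOSURE({[F' → . F]}), then GOTO on every symbol after a dot until no new states appear). It has 17 states:
  I0: { [F → . ) Y], [F' → . F] }  — shift
  I1: { [F → ) . Y], [L → . b b L], [L → . id F], [L → . id n )], [Y → . ) )], [Y → . L n b], [Y → . n] }  — shift
  I2: { [F' → F .] }  — accept
  I3: { [Y → ) . )] }  — shift
  I4: { [Y → L . n b] }  — shift
  I5: { [F → ) Y .] }  — reduce
  I6: { [L → b . b L] }  — shift
  I7: { [F → . ) Y], [L → id . F], [L → id . n )] }  — shift
  I8: { [Y → n .] }  — reduce
  I9: { [L → id F .] }  — reduce
  I10: { [L → id n . )] }  — shift
  I11: { [L → id n ) .] }  — reduce
  I12: { [L → . b b L], [L → . id F], [L → . id n )], [L → b b . L] }  — shift
  I13: { [L → b b L .] }  — reduce
  I14: { [Y → L n . b] }  — shift
  I15: { [Y → L n b .] }  — reduce
  I16: { [Y → ) ) .] }  — reduce

Every state is either a pure shift/goto state or contains exactly one complete item and nothing to shift — no conflicts. The grammar is LR(0).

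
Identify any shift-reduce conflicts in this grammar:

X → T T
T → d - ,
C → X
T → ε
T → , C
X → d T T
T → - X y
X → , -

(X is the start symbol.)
Yes — I0: [T → .] vs [T → . , C]; I1: [T → .] vs [T → . , C]; I2: [T → .] vs [T → . , C]; I3: [T → .] vs [T → . , C]; I5: [T → .] vs [T → . , C]; I6: [T → .] vs [T → . , C]; I7: [T → .] vs [T → . , C]; I8: [T → .] vs [T → . , C]; I13: [T → .] vs [T → . , C]; I16: [T → .] vs [T → . , C]

A shift-reduce conflict occurs when an LR(0) state has both:
  - a complete (reduce) item [A → α .] (dot at the end), and
  - a shift item [B → β . c γ] (dot before a terminal).

Augment with X' → X and build the canonical LR(0) collection (I0 = CLOSURE({[X' → . X]}), then GOTO on every symbol after a dot until no new states appear). It has 20 states:
  I0: { [T → . , C], [T → . - X y], [T → . d - ,], [T → .], [X → . , -], [X → . T T], [X → . d T T], [X' → . X] }  — shift, reduce
  I1: { [C → . X], [T → , . C], [T → . , C], [T → . - X y], [T → . d - ,], [T → .], [X → , . -], [X → . , -], [X → . T T], [X → . d T T] }  — shift, reduce
  I2: { [T → - . X y], [T → . , C], [T → . - X y], [T → . d - ,], [T → .], [X → . , -], [X → . T T], [X → . d T T] }  — shift, reduce
  I3: { [T → . , C], [T → . - X y], [T → . d - ,], [T → .], [X → T . T] }  — shift, reduce
  I4: { [X' → X .] }  — accept
  I5: { [T → . , C], [T → . - X y], [T → . d - ,], [T → .], [T → d . - ,], [X → d . T T] }  — shift, reduce
  I6: { [C → . X], [T → , . C], [T → . , C], [T → . - X y], [T → . d - ,], [T → .], [X → . , -], [X → . T T], [X → . d T T] }  — shift, reduce
  I7: { [T → - . X y], [T → . , C], [T → . - X y], [T → . d - ,], [T → .], [T → d - . ,], [X → . , -], [X → . T T], [X → . d T T] }  — shift, reduce
  I8: { [T → . , C], [T → . - X y], [T → . d - ,], [T → .], [X → d T . T] }  — shift, reduce
  I9: { [T → d . - ,] }  — shift
  I10: { [T → d - . ,] }  — shift
  I11: { [T → d - , .] }  — reduce
  I12: { [X → d T T .] }  — reduce
  I13: { [C → . X], [T → , . C], [T → . , C], [T → . - X y], [T → . d - ,], [T → .], [T → d - , .], [X → , . -], [X → . , -], [X → . T T], [X → . d T T] }  — shift, 2 reduces
  I14: { [T → - X . y] }  — shift
  I15: { [T → - X y .] }  — reduce
  I16: { [T → - . X y], [T → . , C], [T → . - X y], [T → . d - ,], [T → .], [X → , - .], [X → . , -], [X → . T T], [X → . d T T] }  — shift, 2 reduces
  I17: { [T → , C .] }  — reduce
  I18: { [C → X .] }  — reduce
  I19: { [X → T T .] }  — reduce

I0 contains reduce item [T → .] and shift items [T → . , C], [T → . - X y], [T → . d - ,], [X → . , -], [X → . d T T] — shift-reduce conflict.
I1 contains reduce item [T → .] and shift items [T → . , C], [T → . - X y], [T → . d - ,], [X → . , -], [X → , . -], [X → . d T T] — shift-reduce conflict.
I2 contains reduce item [T → .] and shift items [T → . , C], [T → . - X y], [T → . d - ,], [X → . , -], [X → . d T T] — shift-reduce conflict.
I3 contains reduce item [T → .] and shift items [T → . , C], [T → . - X y], [T → . d - ,] — shift-reduce conflict.
I5 contains reduce item [T → .] and shift items [T → . , C], [T → . - X y], [T → . d - ,], [T → d . - ,] — shift-reduce conflict.
I6 contains reduce item [T → .] and shift items [T → . , C], [T → . - X y], [T → . d - ,], [X → . , -], [X → . d T T] — shift-reduce conflict.
I7 contains reduce item [T → .] and shift items [T → . , C], [T → . - X y], [T → . d - ,], [T → d - . ,], [X → . , -], [X → . d T T] — shift-reduce conflict.
I8 contains reduce item [T → .] and shift items [T → . , C], [T → . - X y], [T → . d - ,] — shift-reduce conflict.
I13 contains reduce items [T → .], [T → d - , .] and shift items [T → . , C], [T → . - X y], [T → . d - ,], [X → . , -], [X → , . -], [X → . d T T] — shift-reduce conflict.
I16 contains reduce items [T → .], [X → , - .] and shift items [T → . , C], [T → . - X y], [T → . d - ,], [X → . , -], [X → . d T T] — shift-reduce conflict.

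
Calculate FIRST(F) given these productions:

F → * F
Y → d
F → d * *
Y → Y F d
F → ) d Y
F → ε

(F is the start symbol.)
{ ')', '*', 'd', ε }

To compute FIRST(F), examine every production with F on the left-hand side, reading each right-hand side left to right until a non-nullable symbol is reached.

From F → * F:
  - '*' is a terminal: add '*' and stop
From F → d * *:
  - d is a terminal: add 'd' and stop
From F → ) d Y:
  - ')' is a terminal: add ')' and stop
From F → ε:
  - ε-production, so ε ∈ FIRST(F)

Collecting: FIRST(F) = { ')', '*', 'd', ε }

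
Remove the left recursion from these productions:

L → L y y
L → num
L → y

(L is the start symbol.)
L → num L'
L → y L'
L' → y y L'
L' → ε

L is directly left-recursive. The standard transformation for
  A → A α₁ | ... | A α_m | β₁ | ... | β_n
is
  A  → β₁ A' | ... | β_n A'
  A' → α₁ A' | ... | α_m A' | ε

L → num becomes L → num L'
L → y becomes L → y L'
L → L y y becomes L' → y y L'
Add L' → ε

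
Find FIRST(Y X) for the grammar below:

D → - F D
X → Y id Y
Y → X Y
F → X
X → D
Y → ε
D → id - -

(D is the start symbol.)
FIRST sets of the non-terminals involved (from the grammar, by fixed-point iteration):
  FIRST(Y) = { '-', 'id', ε }
  FIRST(X) = { '-', 'id' }

To compute FIRST(Y X), process the symbols left to right:
Symbol Y is a non-terminal. Add FIRST(Y) \ {ε} = { '-', 'id' }
Y is nullable (ε ∈ FIRST(Y)), continue to the next symbol.
Symbol X is a non-terminal. Add FIRST(X) \ {ε} = { '-', 'id' }
X is not nullable (ε ∉ FIRST(X)), so stop here.
FIRST(Y X) = { '-', 'id' }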